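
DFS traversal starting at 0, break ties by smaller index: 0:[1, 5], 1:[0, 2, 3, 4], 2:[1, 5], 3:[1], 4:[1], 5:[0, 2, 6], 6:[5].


DFS stack-based: start with [0]
Visit order: [0, 1, 2, 5, 6, 3, 4]


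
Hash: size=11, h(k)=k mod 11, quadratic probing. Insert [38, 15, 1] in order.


Insertions: 38->slot 5; 15->slot 4; 1->slot 1
Table: [None, 1, None, None, 15, 38, None, None, None, None, None]


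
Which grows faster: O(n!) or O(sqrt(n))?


sublinear grows slower than factorial
O(sqrt(n)) is asymptotically smaller; O(n!) grows faster


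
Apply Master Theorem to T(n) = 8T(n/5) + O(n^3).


a=8, b=5, c=3. log_5(8)=1.292 < c=3. Case 3: O(n^c) = O(n^3)
Complexity: O(n^3)


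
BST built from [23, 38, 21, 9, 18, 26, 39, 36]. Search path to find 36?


BST root = 23
Search for 36: compare at each node
Path: [23, 38, 26, 36]


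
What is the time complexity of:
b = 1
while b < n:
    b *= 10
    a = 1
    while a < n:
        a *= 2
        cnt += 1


Per nesting level: O(log n) * O(log n) = O((log n)^2)
Complexity: O((log n)^2)


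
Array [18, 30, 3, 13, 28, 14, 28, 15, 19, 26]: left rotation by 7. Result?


Left rotate by 7: [15, 19, 26, 18, 30, 3, 13, 28, 14, 28]


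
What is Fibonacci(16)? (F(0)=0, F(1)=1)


F(n)=F(n-1)+F(n-2)
...F(14)=377, F(15)=610, F(16)=987


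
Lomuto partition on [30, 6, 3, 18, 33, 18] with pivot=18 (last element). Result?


Elements <= 18 go left of pivot.
Result: [6, 3, 18, 18, 33, 30], pivot at index 3


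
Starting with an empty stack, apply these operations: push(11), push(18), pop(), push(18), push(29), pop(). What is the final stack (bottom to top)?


push(11) -> [11]
push(18) -> [11, 18]
pop() returns 18 -> [11]
push(18) -> [11, 18]
push(29) -> [11, 18, 29]
pop() returns 29 -> [11, 18]
Final stack (bottom to top): [11, 18]


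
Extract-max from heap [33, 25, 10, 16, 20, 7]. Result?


Max = 33
Replace root with last, heapify down
Resulting heap: [25, 20, 10, 16, 7]


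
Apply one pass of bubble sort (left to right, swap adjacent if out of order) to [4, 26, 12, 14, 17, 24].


After one pass: [4, 12, 14, 17, 24, 26]


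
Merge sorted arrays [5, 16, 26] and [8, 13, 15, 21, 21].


Compare heads, take smaller each step.
Merged: [5, 8, 13, 15, 16, 21, 21, 26]


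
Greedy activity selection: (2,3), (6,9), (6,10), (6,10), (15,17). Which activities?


Greedy: pick earliest-ending, then skip overlaps.
Selected (3 activities): [(2, 3), (6, 9), (15, 17)]


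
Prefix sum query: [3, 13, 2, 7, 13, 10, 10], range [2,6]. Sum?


Prefix sums: [0, 3, 16, 18, 25, 38, 48, 58]
Sum[2..6] = prefix[7] - prefix[2] = 58 - 16 = 42


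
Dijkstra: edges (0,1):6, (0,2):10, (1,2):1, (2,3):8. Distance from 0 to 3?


Dijkstra from 0:
Distances: {0: 0, 1: 6, 2: 7, 3: 15}
Shortest distance to 3 = 15, path = [0, 1, 2, 3]


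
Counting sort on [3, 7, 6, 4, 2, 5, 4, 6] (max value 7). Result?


Count array: [0, 0, 1, 1, 2, 1, 2, 1]
Reconstruct: [2, 3, 4, 4, 5, 6, 6, 7]


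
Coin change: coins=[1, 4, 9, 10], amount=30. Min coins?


dp[0]=0; dp[i]=1+min(dp[i-c] for c in coins)
...dp[25]=4, dp[26]=4, dp[27]=3, dp[28]=3, dp[29]=3, dp[30]=3
Minimum coins for 30 = 3


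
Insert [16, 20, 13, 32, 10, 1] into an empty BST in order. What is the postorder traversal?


Root = 16; build tree by BST insertion.
Postorder traversal: [1, 10, 13, 32, 20, 16]


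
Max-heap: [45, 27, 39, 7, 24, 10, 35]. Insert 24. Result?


Append 24: [45, 27, 39, 7, 24, 10, 35, 24]
Bubble up: swap idx 7(24) with idx 3(7)
Result: [45, 27, 39, 24, 24, 10, 35, 7]


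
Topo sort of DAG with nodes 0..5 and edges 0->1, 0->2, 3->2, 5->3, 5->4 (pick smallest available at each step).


Kahn's algorithm, process smallest node first
Order: [0, 1, 5, 3, 2, 4]


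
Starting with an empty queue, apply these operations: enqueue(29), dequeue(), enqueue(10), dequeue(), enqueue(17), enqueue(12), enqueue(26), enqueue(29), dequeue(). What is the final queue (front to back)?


enqueue(29) -> [29]
dequeue() returns 29 -> []
enqueue(10) -> [10]
dequeue() returns 10 -> []
enqueue(17) -> [17]
enqueue(12) -> [17, 12]
enqueue(26) -> [17, 12, 26]
enqueue(29) -> [17, 12, 26, 29]
dequeue() returns 17 -> [12, 26, 29]
Final queue (front to back): [12, 26, 29]


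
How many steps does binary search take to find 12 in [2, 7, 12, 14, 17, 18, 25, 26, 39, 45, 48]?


Search for 12:
[0,10] mid=5 arr[5]=18
[0,4] mid=2 arr[2]=12
Total: 2 comparisons


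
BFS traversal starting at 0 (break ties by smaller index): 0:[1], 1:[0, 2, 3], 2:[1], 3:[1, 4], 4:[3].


BFS queue: start with [0]
Visit order: [0, 1, 2, 3, 4]


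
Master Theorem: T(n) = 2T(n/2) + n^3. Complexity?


a=2, b=2, c=3. log_2(2)=1 < c=3. Case 3: O(n^c) = O(n^3)
Complexity: O(n^3)


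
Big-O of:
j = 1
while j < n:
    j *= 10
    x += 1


Per nesting level: O(log n) = O(log n)
Complexity: O(log n)


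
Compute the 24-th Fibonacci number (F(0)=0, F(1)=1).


F(n)=F(n-1)+F(n-2)
...F(22)=17711, F(23)=28657, F(24)=46368


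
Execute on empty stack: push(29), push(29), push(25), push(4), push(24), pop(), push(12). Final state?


push(29) -> [29]
push(29) -> [29, 29]
push(25) -> [29, 29, 25]
push(4) -> [29, 29, 25, 4]
push(24) -> [29, 29, 25, 4, 24]
pop() returns 24 -> [29, 29, 25, 4]
push(12) -> [29, 29, 25, 4, 12]
Final stack (bottom to top): [29, 29, 25, 4, 12]


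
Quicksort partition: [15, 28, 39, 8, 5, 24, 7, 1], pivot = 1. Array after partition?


Elements <= 1 go left of pivot.
Result: [1, 28, 39, 8, 5, 24, 7, 15], pivot at index 0


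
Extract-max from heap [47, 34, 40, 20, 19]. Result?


Max = 47
Replace root with last, heapify down
Resulting heap: [40, 34, 19, 20]


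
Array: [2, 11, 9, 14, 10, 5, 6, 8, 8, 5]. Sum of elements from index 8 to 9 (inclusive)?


Prefix sums: [0, 2, 13, 22, 36, 46, 51, 57, 65, 73, 78]
Sum[8..9] = prefix[10] - prefix[8] = 78 - 65 = 13


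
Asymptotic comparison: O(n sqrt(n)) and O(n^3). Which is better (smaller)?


n^1.5 grows slower than cubic
O(n sqrt(n)) is asymptotically smaller; O(n^3) grows faster


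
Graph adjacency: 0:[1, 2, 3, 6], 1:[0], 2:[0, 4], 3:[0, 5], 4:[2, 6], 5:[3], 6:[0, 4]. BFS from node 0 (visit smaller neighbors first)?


BFS queue: start with [0]
Visit order: [0, 1, 2, 3, 6, 4, 5]


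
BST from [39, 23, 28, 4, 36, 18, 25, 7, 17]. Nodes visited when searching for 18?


BST root = 39
Search for 18: compare at each node
Path: [39, 23, 4, 18]


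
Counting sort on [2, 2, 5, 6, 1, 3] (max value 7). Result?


Count array: [0, 1, 2, 1, 0, 1, 1, 0]
Reconstruct: [1, 2, 2, 3, 5, 6]


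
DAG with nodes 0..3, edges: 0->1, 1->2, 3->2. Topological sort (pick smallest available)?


Kahn's algorithm, process smallest node first
Order: [0, 1, 3, 2]


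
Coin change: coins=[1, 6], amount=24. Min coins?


dp[0]=0; dp[i]=1+min(dp[i-c] for c in coins)
...dp[19]=4, dp[20]=5, dp[21]=6, dp[22]=7, dp[23]=8, dp[24]=4
Minimum coins for 24 = 4


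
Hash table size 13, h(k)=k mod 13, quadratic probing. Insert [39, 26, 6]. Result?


Insertions: 39->slot 0; 26->slot 1; 6->slot 6
Table: [39, 26, None, None, None, None, 6, None, None, None, None, None, None]


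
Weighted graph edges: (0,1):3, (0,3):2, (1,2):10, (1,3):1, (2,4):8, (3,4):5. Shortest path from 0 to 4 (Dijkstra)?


Dijkstra from 0:
Distances: {0: 0, 1: 3, 2: 13, 3: 2, 4: 7}
Shortest distance to 4 = 7, path = [0, 3, 4]


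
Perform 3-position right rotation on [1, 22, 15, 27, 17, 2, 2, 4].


Right rotate by 3: [2, 2, 4, 1, 22, 15, 27, 17]


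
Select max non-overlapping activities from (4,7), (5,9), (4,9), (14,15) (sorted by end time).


Greedy: pick earliest-ending, then skip overlaps.
Selected (2 activities): [(4, 7), (14, 15)]


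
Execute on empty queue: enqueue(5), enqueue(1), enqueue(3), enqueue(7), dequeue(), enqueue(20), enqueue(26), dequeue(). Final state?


enqueue(5) -> [5]
enqueue(1) -> [5, 1]
enqueue(3) -> [5, 1, 3]
enqueue(7) -> [5, 1, 3, 7]
dequeue() returns 5 -> [1, 3, 7]
enqueue(20) -> [1, 3, 7, 20]
enqueue(26) -> [1, 3, 7, 20, 26]
dequeue() returns 1 -> [3, 7, 20, 26]
Final queue (front to back): [3, 7, 20, 26]


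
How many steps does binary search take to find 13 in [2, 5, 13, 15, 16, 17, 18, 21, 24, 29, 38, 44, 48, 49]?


Search for 13:
[0,13] mid=6 arr[6]=18
[0,5] mid=2 arr[2]=13
Total: 2 comparisons


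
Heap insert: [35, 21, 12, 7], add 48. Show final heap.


Append 48: [35, 21, 12, 7, 48]
Bubble up: swap idx 4(48) with idx 1(21); swap idx 1(48) with idx 0(35)
Result: [48, 35, 12, 7, 21]


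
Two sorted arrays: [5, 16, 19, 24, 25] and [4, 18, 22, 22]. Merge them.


Compare heads, take smaller each step.
Merged: [4, 5, 16, 18, 19, 22, 22, 24, 25]


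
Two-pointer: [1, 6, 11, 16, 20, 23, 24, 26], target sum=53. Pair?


Two pointers: lo=0, hi=7
No pair sums to 53


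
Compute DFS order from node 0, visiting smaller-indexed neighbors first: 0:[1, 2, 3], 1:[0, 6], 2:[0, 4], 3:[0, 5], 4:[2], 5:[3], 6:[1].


DFS stack-based: start with [0]
Visit order: [0, 1, 6, 2, 4, 3, 5]


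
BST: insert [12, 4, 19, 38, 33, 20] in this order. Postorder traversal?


Root = 12; build tree by BST insertion.
Postorder traversal: [4, 20, 33, 38, 19, 12]


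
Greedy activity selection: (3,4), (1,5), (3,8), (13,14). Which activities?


Greedy: pick earliest-ending, then skip overlaps.
Selected (2 activities): [(3, 4), (13, 14)]


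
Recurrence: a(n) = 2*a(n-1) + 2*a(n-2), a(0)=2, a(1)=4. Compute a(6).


Build bottom-up:
...a(4)=88, a(5)=240, a(6)=2*240+2*88=656


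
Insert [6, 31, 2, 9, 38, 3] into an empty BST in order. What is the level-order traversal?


Root = 6; build tree by BST insertion.
Level-Order traversal: [6, 2, 31, 3, 9, 38]


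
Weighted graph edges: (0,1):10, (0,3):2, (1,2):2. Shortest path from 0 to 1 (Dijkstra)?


Dijkstra from 0:
Distances: {0: 0, 1: 10, 2: 12, 3: 2}
Shortest distance to 1 = 10, path = [0, 1]


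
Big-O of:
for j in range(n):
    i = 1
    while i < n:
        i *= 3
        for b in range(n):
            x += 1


Per nesting level: O(n) * O(log n) * O(n) = O(n^2 log n)
Complexity: O(n^2 log n)


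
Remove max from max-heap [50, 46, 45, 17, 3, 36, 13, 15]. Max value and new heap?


Max = 50
Replace root with last, heapify down
Resulting heap: [46, 17, 45, 15, 3, 36, 13]


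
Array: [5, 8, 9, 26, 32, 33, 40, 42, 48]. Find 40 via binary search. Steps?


Search for 40:
[0,8] mid=4 arr[4]=32
[5,8] mid=6 arr[6]=40
Total: 2 comparisons


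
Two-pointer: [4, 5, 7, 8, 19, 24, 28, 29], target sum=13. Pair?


Two pointers: lo=0, hi=7
Found pair: (5, 8) summing to 13


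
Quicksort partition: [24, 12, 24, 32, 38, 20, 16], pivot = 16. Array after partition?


Elements <= 16 go left of pivot.
Result: [12, 16, 24, 32, 38, 20, 24], pivot at index 1


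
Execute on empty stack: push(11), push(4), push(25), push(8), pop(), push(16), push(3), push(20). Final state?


push(11) -> [11]
push(4) -> [11, 4]
push(25) -> [11, 4, 25]
push(8) -> [11, 4, 25, 8]
pop() returns 8 -> [11, 4, 25]
push(16) -> [11, 4, 25, 16]
push(3) -> [11, 4, 25, 16, 3]
push(20) -> [11, 4, 25, 16, 3, 20]
Final stack (bottom to top): [11, 4, 25, 16, 3, 20]


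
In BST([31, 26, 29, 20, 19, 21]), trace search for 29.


BST root = 31
Search for 29: compare at each node
Path: [31, 26, 29]


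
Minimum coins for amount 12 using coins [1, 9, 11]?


dp[0]=0; dp[i]=1+min(dp[i-c] for c in coins)
...dp[7]=7, dp[8]=8, dp[9]=1, dp[10]=2, dp[11]=1, dp[12]=2
Minimum coins for 12 = 2


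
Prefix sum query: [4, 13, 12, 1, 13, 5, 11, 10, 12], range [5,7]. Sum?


Prefix sums: [0, 4, 17, 29, 30, 43, 48, 59, 69, 81]
Sum[5..7] = prefix[8] - prefix[5] = 69 - 43 = 26


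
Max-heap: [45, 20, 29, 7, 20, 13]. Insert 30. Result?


Append 30: [45, 20, 29, 7, 20, 13, 30]
Bubble up: swap idx 6(30) with idx 2(29)
Result: [45, 20, 30, 7, 20, 13, 29]


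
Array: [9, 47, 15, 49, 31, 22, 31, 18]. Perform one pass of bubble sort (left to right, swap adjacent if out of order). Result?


After one pass: [9, 15, 47, 31, 22, 31, 18, 49]


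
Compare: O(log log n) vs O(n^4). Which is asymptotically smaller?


double-logarithmic grows slower than quartic
O(log log n) is asymptotically smaller; O(n^4) grows faster


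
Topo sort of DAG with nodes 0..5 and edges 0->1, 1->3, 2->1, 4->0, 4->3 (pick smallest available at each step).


Kahn's algorithm, process smallest node first
Order: [2, 4, 0, 1, 3, 5]


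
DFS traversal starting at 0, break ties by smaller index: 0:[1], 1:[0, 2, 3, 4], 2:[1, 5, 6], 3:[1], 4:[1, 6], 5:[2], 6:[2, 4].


DFS stack-based: start with [0]
Visit order: [0, 1, 2, 5, 6, 4, 3]


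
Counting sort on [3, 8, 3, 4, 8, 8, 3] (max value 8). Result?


Count array: [0, 0, 0, 3, 1, 0, 0, 0, 3]
Reconstruct: [3, 3, 3, 4, 8, 8, 8]


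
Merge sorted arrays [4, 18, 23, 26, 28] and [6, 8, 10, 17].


Compare heads, take smaller each step.
Merged: [4, 6, 8, 10, 17, 18, 23, 26, 28]


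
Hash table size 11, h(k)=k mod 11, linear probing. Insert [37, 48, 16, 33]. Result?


Insertions: 37->slot 4; 48->slot 5; 16->slot 6; 33->slot 0
Table: [33, None, None, None, 37, 48, 16, None, None, None, None]


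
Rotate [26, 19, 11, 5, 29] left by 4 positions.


Left rotate by 4: [29, 26, 19, 11, 5]


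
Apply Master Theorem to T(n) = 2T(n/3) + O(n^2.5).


a=2, b=3, c=2.5. log_3(2)=0.631 < c=2.5. Case 3: O(n^c) = O(n^2.500)
Complexity: O(n^2.500)


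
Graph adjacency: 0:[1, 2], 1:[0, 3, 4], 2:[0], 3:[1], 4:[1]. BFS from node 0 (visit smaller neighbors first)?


BFS queue: start with [0]
Visit order: [0, 1, 2, 3, 4]


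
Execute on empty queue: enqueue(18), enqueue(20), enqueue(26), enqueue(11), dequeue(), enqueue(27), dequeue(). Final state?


enqueue(18) -> [18]
enqueue(20) -> [18, 20]
enqueue(26) -> [18, 20, 26]
enqueue(11) -> [18, 20, 26, 11]
dequeue() returns 18 -> [20, 26, 11]
enqueue(27) -> [20, 26, 11, 27]
dequeue() returns 20 -> [26, 11, 27]
Final queue (front to back): [26, 11, 27]


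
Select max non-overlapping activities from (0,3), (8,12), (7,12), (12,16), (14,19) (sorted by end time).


Greedy: pick earliest-ending, then skip overlaps.
Selected (3 activities): [(0, 3), (8, 12), (12, 16)]


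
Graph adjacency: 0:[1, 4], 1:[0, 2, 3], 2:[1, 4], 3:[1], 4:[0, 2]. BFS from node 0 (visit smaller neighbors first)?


BFS queue: start with [0]
Visit order: [0, 1, 4, 2, 3]


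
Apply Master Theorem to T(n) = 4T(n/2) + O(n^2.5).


a=4, b=2, c=2.5. log_2(4)=2 < c=2.5. Case 3: O(n^c) = O(n^2.500)
Complexity: O(n^2.500)


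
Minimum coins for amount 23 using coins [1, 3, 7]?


dp[0]=0; dp[i]=1+min(dp[i-c] for c in coins)
...dp[18]=4, dp[19]=5, dp[20]=4, dp[21]=3, dp[22]=4, dp[23]=5
Minimum coins for 23 = 5


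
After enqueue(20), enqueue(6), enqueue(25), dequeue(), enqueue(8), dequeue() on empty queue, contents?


enqueue(20) -> [20]
enqueue(6) -> [20, 6]
enqueue(25) -> [20, 6, 25]
dequeue() returns 20 -> [6, 25]
enqueue(8) -> [6, 25, 8]
dequeue() returns 6 -> [25, 8]
Final queue (front to back): [25, 8]


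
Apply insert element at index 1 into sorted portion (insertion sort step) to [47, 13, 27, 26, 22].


After one pass: [13, 47, 27, 26, 22]


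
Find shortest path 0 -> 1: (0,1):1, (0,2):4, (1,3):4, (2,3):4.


Dijkstra from 0:
Distances: {0: 0, 1: 1, 2: 4, 3: 5}
Shortest distance to 1 = 1, path = [0, 1]


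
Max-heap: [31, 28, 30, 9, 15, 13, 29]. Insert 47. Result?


Append 47: [31, 28, 30, 9, 15, 13, 29, 47]
Bubble up: swap idx 7(47) with idx 3(9); swap idx 3(47) with idx 1(28); swap idx 1(47) with idx 0(31)
Result: [47, 31, 30, 28, 15, 13, 29, 9]


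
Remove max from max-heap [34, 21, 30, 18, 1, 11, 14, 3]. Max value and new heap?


Max = 34
Replace root with last, heapify down
Resulting heap: [30, 21, 14, 18, 1, 11, 3]


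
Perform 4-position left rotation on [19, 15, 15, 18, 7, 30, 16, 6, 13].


Left rotate by 4: [7, 30, 16, 6, 13, 19, 15, 15, 18]


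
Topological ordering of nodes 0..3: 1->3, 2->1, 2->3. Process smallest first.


Kahn's algorithm, process smallest node first
Order: [0, 2, 1, 3]


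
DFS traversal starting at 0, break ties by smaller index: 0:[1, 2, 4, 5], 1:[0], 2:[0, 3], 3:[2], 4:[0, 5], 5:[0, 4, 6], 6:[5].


DFS stack-based: start with [0]
Visit order: [0, 1, 2, 3, 4, 5, 6]


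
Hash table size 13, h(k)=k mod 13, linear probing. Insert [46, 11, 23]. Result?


Insertions: 46->slot 7; 11->slot 11; 23->slot 10
Table: [None, None, None, None, None, None, None, 46, None, None, 23, 11, None]


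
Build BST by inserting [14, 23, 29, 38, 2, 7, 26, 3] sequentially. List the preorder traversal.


Root = 14; build tree by BST insertion.
Preorder traversal: [14, 2, 7, 3, 23, 29, 26, 38]


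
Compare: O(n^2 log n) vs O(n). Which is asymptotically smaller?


linear grows slower than n^2 log n
O(n) is asymptotically smaller; O(n^2 log n) grows faster


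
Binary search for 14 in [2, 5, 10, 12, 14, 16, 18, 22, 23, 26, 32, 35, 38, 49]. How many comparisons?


Search for 14:
[0,13] mid=6 arr[6]=18
[0,5] mid=2 arr[2]=10
[3,5] mid=4 arr[4]=14
Total: 3 comparisons


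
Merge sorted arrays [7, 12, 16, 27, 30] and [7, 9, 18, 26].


Compare heads, take smaller each step.
Merged: [7, 7, 9, 12, 16, 18, 26, 27, 30]


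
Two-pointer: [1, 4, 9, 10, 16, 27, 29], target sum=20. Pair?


Two pointers: lo=0, hi=6
Found pair: (4, 16) summing to 20


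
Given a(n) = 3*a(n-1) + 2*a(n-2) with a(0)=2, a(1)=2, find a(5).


Build bottom-up:
...a(3)=34, a(4)=122, a(5)=3*122+2*34=434


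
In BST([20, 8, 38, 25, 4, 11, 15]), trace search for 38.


BST root = 20
Search for 38: compare at each node
Path: [20, 38]


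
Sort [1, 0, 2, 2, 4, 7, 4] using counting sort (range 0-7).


Count array: [1, 1, 2, 0, 2, 0, 0, 1]
Reconstruct: [0, 1, 2, 2, 4, 4, 7]


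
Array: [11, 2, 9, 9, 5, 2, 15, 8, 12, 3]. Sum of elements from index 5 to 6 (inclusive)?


Prefix sums: [0, 11, 13, 22, 31, 36, 38, 53, 61, 73, 76]
Sum[5..6] = prefix[7] - prefix[5] = 53 - 36 = 17


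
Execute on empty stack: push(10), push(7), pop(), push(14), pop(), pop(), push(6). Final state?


push(10) -> [10]
push(7) -> [10, 7]
pop() returns 7 -> [10]
push(14) -> [10, 14]
pop() returns 14 -> [10]
pop() returns 10 -> []
push(6) -> [6]
Final stack (bottom to top): [6]


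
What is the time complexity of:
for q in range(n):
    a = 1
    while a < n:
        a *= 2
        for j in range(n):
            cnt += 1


Per nesting level: O(n) * O(log n) * O(n) = O(n^2 log n)
Complexity: O(n^2 log n)


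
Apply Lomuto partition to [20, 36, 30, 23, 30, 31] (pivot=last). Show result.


Elements <= 31 go left of pivot.
Result: [20, 30, 23, 30, 31, 36], pivot at index 4


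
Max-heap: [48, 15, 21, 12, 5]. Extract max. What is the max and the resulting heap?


Max = 48
Replace root with last, heapify down
Resulting heap: [21, 15, 5, 12]


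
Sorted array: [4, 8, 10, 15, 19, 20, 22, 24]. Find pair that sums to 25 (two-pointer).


Two pointers: lo=0, hi=7
Found pair: (10, 15) summing to 25


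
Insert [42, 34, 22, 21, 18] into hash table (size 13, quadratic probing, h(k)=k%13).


Insertions: 42->slot 3; 34->slot 8; 22->slot 9; 21->slot 12; 18->slot 5
Table: [None, None, None, 42, None, 18, None, None, 34, 22, None, None, 21]


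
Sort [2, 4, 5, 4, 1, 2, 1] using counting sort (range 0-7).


Count array: [0, 2, 2, 0, 2, 1, 0, 0]
Reconstruct: [1, 1, 2, 2, 4, 4, 5]


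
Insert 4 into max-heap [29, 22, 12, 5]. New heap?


Append 4: [29, 22, 12, 5, 4]
Bubble up: no swaps needed
Result: [29, 22, 12, 5, 4]


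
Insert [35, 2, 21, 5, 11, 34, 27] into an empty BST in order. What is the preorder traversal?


Root = 35; build tree by BST insertion.
Preorder traversal: [35, 2, 21, 5, 11, 34, 27]


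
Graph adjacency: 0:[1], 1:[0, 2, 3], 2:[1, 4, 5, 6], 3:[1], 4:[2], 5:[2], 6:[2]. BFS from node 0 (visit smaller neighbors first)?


BFS queue: start with [0]
Visit order: [0, 1, 2, 3, 4, 5, 6]


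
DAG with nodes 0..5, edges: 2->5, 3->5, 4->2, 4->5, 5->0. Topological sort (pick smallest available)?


Kahn's algorithm, process smallest node first
Order: [1, 3, 4, 2, 5, 0]


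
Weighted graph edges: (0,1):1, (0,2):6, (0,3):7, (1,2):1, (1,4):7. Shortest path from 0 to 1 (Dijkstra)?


Dijkstra from 0:
Distances: {0: 0, 1: 1, 2: 2, 3: 7, 4: 8}
Shortest distance to 1 = 1, path = [0, 1]


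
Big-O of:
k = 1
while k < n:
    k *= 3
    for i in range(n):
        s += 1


Per nesting level: O(log n) * O(n) = O(n log n)
Complexity: O(n log n)


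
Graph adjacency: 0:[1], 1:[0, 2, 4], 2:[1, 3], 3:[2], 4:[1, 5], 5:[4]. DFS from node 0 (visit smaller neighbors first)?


DFS stack-based: start with [0]
Visit order: [0, 1, 2, 3, 4, 5]


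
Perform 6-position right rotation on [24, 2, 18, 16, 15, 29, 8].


Right rotate by 6: [2, 18, 16, 15, 29, 8, 24]


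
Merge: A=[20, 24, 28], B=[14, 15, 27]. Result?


Compare heads, take smaller each step.
Merged: [14, 15, 20, 24, 27, 28]


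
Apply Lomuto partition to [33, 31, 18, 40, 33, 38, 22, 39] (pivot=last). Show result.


Elements <= 39 go left of pivot.
Result: [33, 31, 18, 33, 38, 22, 39, 40], pivot at index 6


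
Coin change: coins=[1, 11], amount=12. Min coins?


dp[0]=0; dp[i]=1+min(dp[i-c] for c in coins)
...dp[7]=7, dp[8]=8, dp[9]=9, dp[10]=10, dp[11]=1, dp[12]=2
Minimum coins for 12 = 2


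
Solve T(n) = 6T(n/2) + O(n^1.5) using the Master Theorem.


a=6, b=2, c=1.5. log_2(6)=2.585 > c=1.5. Case 1: O(n^log_b(a)) = O(n^2.585)
Complexity: O(n^2.585)


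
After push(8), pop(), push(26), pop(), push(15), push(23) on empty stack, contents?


push(8) -> [8]
pop() returns 8 -> []
push(26) -> [26]
pop() returns 26 -> []
push(15) -> [15]
push(23) -> [15, 23]
Final stack (bottom to top): [15, 23]


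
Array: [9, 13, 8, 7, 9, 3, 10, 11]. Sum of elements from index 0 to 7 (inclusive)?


Prefix sums: [0, 9, 22, 30, 37, 46, 49, 59, 70]
Sum[0..7] = prefix[8] - prefix[0] = 70 - 0 = 70


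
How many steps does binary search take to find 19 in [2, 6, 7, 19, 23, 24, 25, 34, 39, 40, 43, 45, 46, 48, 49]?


Search for 19:
[0,14] mid=7 arr[7]=34
[0,6] mid=3 arr[3]=19
Total: 2 comparisons


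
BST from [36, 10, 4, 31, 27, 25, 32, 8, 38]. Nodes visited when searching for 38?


BST root = 36
Search for 38: compare at each node
Path: [36, 38]


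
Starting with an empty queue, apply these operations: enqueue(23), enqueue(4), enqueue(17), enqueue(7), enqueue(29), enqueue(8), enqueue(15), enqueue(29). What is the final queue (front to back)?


enqueue(23) -> [23]
enqueue(4) -> [23, 4]
enqueue(17) -> [23, 4, 17]
enqueue(7) -> [23, 4, 17, 7]
enqueue(29) -> [23, 4, 17, 7, 29]
enqueue(8) -> [23, 4, 17, 7, 29, 8]
enqueue(15) -> [23, 4, 17, 7, 29, 8, 15]
enqueue(29) -> [23, 4, 17, 7, 29, 8, 15, 29]
Final queue (front to back): [23, 4, 17, 7, 29, 8, 15, 29]


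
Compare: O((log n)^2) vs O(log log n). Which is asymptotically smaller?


double-logarithmic grows slower than polylogarithmic
O(log log n) is asymptotically smaller; O((log n)^2) grows faster


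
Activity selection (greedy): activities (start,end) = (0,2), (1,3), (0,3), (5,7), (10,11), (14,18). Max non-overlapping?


Greedy: pick earliest-ending, then skip overlaps.
Selected (4 activities): [(0, 2), (5, 7), (10, 11), (14, 18)]


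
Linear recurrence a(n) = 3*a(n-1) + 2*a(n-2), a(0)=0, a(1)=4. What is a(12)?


Build bottom-up:
...a(10)=318588, a(11)=1134668, a(12)=3*1134668+2*318588=4041180


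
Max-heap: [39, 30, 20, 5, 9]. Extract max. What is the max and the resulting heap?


Max = 39
Replace root with last, heapify down
Resulting heap: [30, 9, 20, 5]


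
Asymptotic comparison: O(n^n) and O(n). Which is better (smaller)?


linear grows slower than n^n
O(n) is asymptotically smaller; O(n^n) grows faster


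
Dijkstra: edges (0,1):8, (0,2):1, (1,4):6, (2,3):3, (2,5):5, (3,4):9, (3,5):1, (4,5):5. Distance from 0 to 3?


Dijkstra from 0:
Distances: {0: 0, 1: 8, 2: 1, 3: 4, 4: 10, 5: 5}
Shortest distance to 3 = 4, path = [0, 2, 3]


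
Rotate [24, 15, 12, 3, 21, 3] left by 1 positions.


Left rotate by 1: [15, 12, 3, 21, 3, 24]


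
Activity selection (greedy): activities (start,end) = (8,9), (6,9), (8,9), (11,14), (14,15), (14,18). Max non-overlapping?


Greedy: pick earliest-ending, then skip overlaps.
Selected (3 activities): [(8, 9), (11, 14), (14, 15)]


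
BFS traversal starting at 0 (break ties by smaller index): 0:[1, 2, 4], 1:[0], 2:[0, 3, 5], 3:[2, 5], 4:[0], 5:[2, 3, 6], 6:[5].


BFS queue: start with [0]
Visit order: [0, 1, 2, 4, 3, 5, 6]


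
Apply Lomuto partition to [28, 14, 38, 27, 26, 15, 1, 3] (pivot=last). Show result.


Elements <= 3 go left of pivot.
Result: [1, 3, 38, 27, 26, 15, 28, 14], pivot at index 1


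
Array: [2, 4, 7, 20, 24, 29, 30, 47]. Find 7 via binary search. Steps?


Search for 7:
[0,7] mid=3 arr[3]=20
[0,2] mid=1 arr[1]=4
[2,2] mid=2 arr[2]=7
Total: 3 comparisons


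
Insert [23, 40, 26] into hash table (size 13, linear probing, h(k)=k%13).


Insertions: 23->slot 10; 40->slot 1; 26->slot 0
Table: [26, 40, None, None, None, None, None, None, None, None, 23, None, None]


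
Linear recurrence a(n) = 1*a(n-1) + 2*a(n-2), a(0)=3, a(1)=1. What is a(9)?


Build bottom-up:
...a(7)=169, a(8)=343, a(9)=1*343+2*169=681


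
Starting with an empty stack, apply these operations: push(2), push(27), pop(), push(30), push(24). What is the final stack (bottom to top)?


push(2) -> [2]
push(27) -> [2, 27]
pop() returns 27 -> [2]
push(30) -> [2, 30]
push(24) -> [2, 30, 24]
Final stack (bottom to top): [2, 30, 24]


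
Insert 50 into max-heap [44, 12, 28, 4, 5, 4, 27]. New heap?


Append 50: [44, 12, 28, 4, 5, 4, 27, 50]
Bubble up: swap idx 7(50) with idx 3(4); swap idx 3(50) with idx 1(12); swap idx 1(50) with idx 0(44)
Result: [50, 44, 28, 12, 5, 4, 27, 4]


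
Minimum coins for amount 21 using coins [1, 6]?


dp[0]=0; dp[i]=1+min(dp[i-c] for c in coins)
...dp[16]=6, dp[17]=7, dp[18]=3, dp[19]=4, dp[20]=5, dp[21]=6
Minimum coins for 21 = 6


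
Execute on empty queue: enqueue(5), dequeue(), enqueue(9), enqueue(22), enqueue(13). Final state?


enqueue(5) -> [5]
dequeue() returns 5 -> []
enqueue(9) -> [9]
enqueue(22) -> [9, 22]
enqueue(13) -> [9, 22, 13]
Final queue (front to back): [9, 22, 13]


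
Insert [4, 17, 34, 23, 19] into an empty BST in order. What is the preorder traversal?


Root = 4; build tree by BST insertion.
Preorder traversal: [4, 17, 34, 23, 19]


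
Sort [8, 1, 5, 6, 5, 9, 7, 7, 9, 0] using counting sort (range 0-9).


Count array: [1, 1, 0, 0, 0, 2, 1, 2, 1, 2]
Reconstruct: [0, 1, 5, 5, 6, 7, 7, 8, 9, 9]


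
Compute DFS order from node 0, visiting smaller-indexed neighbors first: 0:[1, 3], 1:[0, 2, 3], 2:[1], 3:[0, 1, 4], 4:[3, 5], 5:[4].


DFS stack-based: start with [0]
Visit order: [0, 1, 2, 3, 4, 5]


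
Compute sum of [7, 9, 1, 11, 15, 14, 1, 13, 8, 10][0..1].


Prefix sums: [0, 7, 16, 17, 28, 43, 57, 58, 71, 79, 89]
Sum[0..1] = prefix[2] - prefix[0] = 16 - 0 = 16


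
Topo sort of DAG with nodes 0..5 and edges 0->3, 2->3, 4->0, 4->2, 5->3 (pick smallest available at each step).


Kahn's algorithm, process smallest node first
Order: [1, 4, 0, 2, 5, 3]


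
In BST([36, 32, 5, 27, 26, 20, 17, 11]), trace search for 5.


BST root = 36
Search for 5: compare at each node
Path: [36, 32, 5]


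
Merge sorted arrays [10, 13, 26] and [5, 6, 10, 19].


Compare heads, take smaller each step.
Merged: [5, 6, 10, 10, 13, 19, 26]


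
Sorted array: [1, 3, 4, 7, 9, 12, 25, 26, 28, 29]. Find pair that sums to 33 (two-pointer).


Two pointers: lo=0, hi=9
Found pair: (4, 29) summing to 33


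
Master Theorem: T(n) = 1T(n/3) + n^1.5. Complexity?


a=1, b=3, c=1.5. log_3(1)=0 < c=1.5. Case 3: O(n^c) = O(n^1.500)
Complexity: O(n^1.500)


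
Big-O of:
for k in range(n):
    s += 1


Per nesting level: O(n) = O(n)
Complexity: O(n)


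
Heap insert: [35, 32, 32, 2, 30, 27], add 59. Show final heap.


Append 59: [35, 32, 32, 2, 30, 27, 59]
Bubble up: swap idx 6(59) with idx 2(32); swap idx 2(59) with idx 0(35)
Result: [59, 32, 35, 2, 30, 27, 32]


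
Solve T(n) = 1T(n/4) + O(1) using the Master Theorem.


a=1, b=4, c=0. log_4(1)=0 = c=0. Case 2: O(n^c log n) = O(log n)
Complexity: O(log n)


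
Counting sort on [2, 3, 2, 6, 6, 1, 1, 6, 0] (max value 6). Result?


Count array: [1, 2, 2, 1, 0, 0, 3]
Reconstruct: [0, 1, 1, 2, 2, 3, 6, 6, 6]


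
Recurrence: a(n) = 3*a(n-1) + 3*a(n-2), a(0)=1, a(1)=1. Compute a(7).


Build bottom-up:
...a(5)=306, a(6)=1161, a(7)=3*1161+3*306=4401


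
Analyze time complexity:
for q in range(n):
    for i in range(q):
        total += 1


Per nesting level: O(n) * O(n) [triangular over q] = O(n^2)
Complexity: O(n^2)


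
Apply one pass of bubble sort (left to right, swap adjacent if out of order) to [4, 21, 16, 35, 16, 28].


After one pass: [4, 16, 21, 16, 28, 35]


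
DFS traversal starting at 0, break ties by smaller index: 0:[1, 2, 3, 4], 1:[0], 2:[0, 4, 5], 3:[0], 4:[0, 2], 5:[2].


DFS stack-based: start with [0]
Visit order: [0, 1, 2, 4, 5, 3]


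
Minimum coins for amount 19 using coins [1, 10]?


dp[0]=0; dp[i]=1+min(dp[i-c] for c in coins)
...dp[14]=5, dp[15]=6, dp[16]=7, dp[17]=8, dp[18]=9, dp[19]=10
Minimum coins for 19 = 10


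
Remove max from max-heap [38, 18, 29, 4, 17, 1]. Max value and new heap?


Max = 38
Replace root with last, heapify down
Resulting heap: [29, 18, 1, 4, 17]


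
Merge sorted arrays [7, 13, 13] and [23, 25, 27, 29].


Compare heads, take smaller each step.
Merged: [7, 13, 13, 23, 25, 27, 29]


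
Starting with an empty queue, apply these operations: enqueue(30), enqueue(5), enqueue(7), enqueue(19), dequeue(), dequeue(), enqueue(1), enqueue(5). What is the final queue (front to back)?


enqueue(30) -> [30]
enqueue(5) -> [30, 5]
enqueue(7) -> [30, 5, 7]
enqueue(19) -> [30, 5, 7, 19]
dequeue() returns 30 -> [5, 7, 19]
dequeue() returns 5 -> [7, 19]
enqueue(1) -> [7, 19, 1]
enqueue(5) -> [7, 19, 1, 5]
Final queue (front to back): [7, 19, 1, 5]


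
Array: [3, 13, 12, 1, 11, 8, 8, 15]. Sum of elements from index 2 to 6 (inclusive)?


Prefix sums: [0, 3, 16, 28, 29, 40, 48, 56, 71]
Sum[2..6] = prefix[7] - prefix[2] = 56 - 16 = 40


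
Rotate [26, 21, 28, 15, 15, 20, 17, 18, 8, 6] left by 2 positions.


Left rotate by 2: [28, 15, 15, 20, 17, 18, 8, 6, 26, 21]


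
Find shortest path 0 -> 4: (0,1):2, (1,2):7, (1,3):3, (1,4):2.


Dijkstra from 0:
Distances: {0: 0, 1: 2, 2: 9, 3: 5, 4: 4}
Shortest distance to 4 = 4, path = [0, 1, 4]


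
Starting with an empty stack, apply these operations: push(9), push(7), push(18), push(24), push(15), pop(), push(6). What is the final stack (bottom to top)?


push(9) -> [9]
push(7) -> [9, 7]
push(18) -> [9, 7, 18]
push(24) -> [9, 7, 18, 24]
push(15) -> [9, 7, 18, 24, 15]
pop() returns 15 -> [9, 7, 18, 24]
push(6) -> [9, 7, 18, 24, 6]
Final stack (bottom to top): [9, 7, 18, 24, 6]


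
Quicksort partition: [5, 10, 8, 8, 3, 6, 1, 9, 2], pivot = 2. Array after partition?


Elements <= 2 go left of pivot.
Result: [1, 2, 8, 8, 3, 6, 5, 9, 10], pivot at index 1


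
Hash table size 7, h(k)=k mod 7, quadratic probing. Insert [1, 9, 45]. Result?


Insertions: 1->slot 1; 9->slot 2; 45->slot 3
Table: [None, 1, 9, 45, None, None, None]


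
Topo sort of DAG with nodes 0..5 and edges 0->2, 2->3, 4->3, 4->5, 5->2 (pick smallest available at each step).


Kahn's algorithm, process smallest node first
Order: [0, 1, 4, 5, 2, 3]


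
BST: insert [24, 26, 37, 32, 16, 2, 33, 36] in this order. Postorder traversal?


Root = 24; build tree by BST insertion.
Postorder traversal: [2, 16, 36, 33, 32, 37, 26, 24]


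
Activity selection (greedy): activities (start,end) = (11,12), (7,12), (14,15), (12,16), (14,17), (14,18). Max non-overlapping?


Greedy: pick earliest-ending, then skip overlaps.
Selected (2 activities): [(11, 12), (14, 15)]


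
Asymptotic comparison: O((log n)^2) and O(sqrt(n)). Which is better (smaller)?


polylogarithmic grows slower than sublinear
O((log n)^2) is asymptotically smaller; O(sqrt(n)) grows faster


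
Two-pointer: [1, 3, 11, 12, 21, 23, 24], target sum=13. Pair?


Two pointers: lo=0, hi=6
Found pair: (1, 12) summing to 13


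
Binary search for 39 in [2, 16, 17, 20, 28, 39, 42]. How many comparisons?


Search for 39:
[0,6] mid=3 arr[3]=20
[4,6] mid=5 arr[5]=39
Total: 2 comparisons


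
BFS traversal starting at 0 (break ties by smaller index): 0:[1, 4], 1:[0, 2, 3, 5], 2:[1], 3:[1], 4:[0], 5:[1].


BFS queue: start with [0]
Visit order: [0, 1, 4, 2, 3, 5]


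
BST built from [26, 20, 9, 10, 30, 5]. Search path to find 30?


BST root = 26
Search for 30: compare at each node
Path: [26, 30]


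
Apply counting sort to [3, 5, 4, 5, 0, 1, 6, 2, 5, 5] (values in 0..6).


Count array: [1, 1, 1, 1, 1, 4, 1]
Reconstruct: [0, 1, 2, 3, 4, 5, 5, 5, 5, 6]


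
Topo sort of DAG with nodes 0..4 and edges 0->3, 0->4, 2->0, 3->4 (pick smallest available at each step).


Kahn's algorithm, process smallest node first
Order: [1, 2, 0, 3, 4]


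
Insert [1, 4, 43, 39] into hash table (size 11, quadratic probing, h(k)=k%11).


Insertions: 1->slot 1; 4->slot 4; 43->slot 10; 39->slot 6
Table: [None, 1, None, None, 4, None, 39, None, None, None, 43]


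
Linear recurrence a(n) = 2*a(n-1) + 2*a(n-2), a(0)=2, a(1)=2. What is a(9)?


Build bottom-up:
...a(7)=1136, a(8)=3104, a(9)=2*3104+2*1136=8480


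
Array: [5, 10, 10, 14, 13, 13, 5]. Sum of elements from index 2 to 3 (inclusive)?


Prefix sums: [0, 5, 15, 25, 39, 52, 65, 70]
Sum[2..3] = prefix[4] - prefix[2] = 39 - 15 = 24


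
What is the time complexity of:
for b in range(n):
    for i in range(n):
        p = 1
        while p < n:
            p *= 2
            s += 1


Per nesting level: O(n) * O(n) * O(log n) = O(n^2 log n)
Complexity: O(n^2 log n)


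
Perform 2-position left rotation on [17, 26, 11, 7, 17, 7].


Left rotate by 2: [11, 7, 17, 7, 17, 26]


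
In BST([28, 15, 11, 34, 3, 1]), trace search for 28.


BST root = 28
Search for 28: compare at each node
Path: [28]


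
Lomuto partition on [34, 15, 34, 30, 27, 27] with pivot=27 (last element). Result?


Elements <= 27 go left of pivot.
Result: [15, 27, 27, 30, 34, 34], pivot at index 2


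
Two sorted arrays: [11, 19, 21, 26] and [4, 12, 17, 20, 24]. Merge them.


Compare heads, take smaller each step.
Merged: [4, 11, 12, 17, 19, 20, 21, 24, 26]


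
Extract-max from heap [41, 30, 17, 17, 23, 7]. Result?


Max = 41
Replace root with last, heapify down
Resulting heap: [30, 23, 17, 17, 7]


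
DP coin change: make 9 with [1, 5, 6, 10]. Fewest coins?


dp[0]=0; dp[i]=1+min(dp[i-c] for c in coins)
...dp[4]=4, dp[5]=1, dp[6]=1, dp[7]=2, dp[8]=3, dp[9]=4
Minimum coins for 9 = 4


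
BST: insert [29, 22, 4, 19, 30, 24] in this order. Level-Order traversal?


Root = 29; build tree by BST insertion.
Level-Order traversal: [29, 22, 30, 4, 24, 19]


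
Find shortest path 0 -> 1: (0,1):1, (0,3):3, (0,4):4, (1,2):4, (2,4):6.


Dijkstra from 0:
Distances: {0: 0, 1: 1, 2: 5, 3: 3, 4: 4}
Shortest distance to 1 = 1, path = [0, 1]


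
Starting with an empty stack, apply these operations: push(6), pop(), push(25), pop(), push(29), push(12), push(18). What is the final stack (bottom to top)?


push(6) -> [6]
pop() returns 6 -> []
push(25) -> [25]
pop() returns 25 -> []
push(29) -> [29]
push(12) -> [29, 12]
push(18) -> [29, 12, 18]
Final stack (bottom to top): [29, 12, 18]


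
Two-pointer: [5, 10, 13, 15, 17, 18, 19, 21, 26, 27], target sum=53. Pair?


Two pointers: lo=0, hi=9
Found pair: (26, 27) summing to 53


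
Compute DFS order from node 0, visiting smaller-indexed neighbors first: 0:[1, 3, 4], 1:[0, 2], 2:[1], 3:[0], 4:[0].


DFS stack-based: start with [0]
Visit order: [0, 1, 2, 3, 4]


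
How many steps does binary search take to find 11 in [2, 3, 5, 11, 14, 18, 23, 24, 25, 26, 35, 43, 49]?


Search for 11:
[0,12] mid=6 arr[6]=23
[0,5] mid=2 arr[2]=5
[3,5] mid=4 arr[4]=14
[3,3] mid=3 arr[3]=11
Total: 4 comparisons


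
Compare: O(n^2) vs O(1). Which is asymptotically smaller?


constant grows slower than quadratic
O(1) is asymptotically smaller; O(n^2) grows faster


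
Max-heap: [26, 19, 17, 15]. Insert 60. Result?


Append 60: [26, 19, 17, 15, 60]
Bubble up: swap idx 4(60) with idx 1(19); swap idx 1(60) with idx 0(26)
Result: [60, 26, 17, 15, 19]


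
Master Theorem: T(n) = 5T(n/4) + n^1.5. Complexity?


a=5, b=4, c=1.5. log_4(5)=1.161 < c=1.5. Case 3: O(n^c) = O(n^1.500)
Complexity: O(n^1.500)


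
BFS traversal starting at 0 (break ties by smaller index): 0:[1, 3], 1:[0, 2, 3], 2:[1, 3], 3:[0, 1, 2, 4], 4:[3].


BFS queue: start with [0]
Visit order: [0, 1, 3, 2, 4]


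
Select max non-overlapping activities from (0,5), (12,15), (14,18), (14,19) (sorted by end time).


Greedy: pick earliest-ending, then skip overlaps.
Selected (2 activities): [(0, 5), (12, 15)]


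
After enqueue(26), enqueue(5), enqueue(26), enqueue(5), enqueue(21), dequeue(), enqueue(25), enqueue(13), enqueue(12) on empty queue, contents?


enqueue(26) -> [26]
enqueue(5) -> [26, 5]
enqueue(26) -> [26, 5, 26]
enqueue(5) -> [26, 5, 26, 5]
enqueue(21) -> [26, 5, 26, 5, 21]
dequeue() returns 26 -> [5, 26, 5, 21]
enqueue(25) -> [5, 26, 5, 21, 25]
enqueue(13) -> [5, 26, 5, 21, 25, 13]
enqueue(12) -> [5, 26, 5, 21, 25, 13, 12]
Final queue (front to back): [5, 26, 5, 21, 25, 13, 12]


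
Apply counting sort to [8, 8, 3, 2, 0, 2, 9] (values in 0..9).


Count array: [1, 0, 2, 1, 0, 0, 0, 0, 2, 1]
Reconstruct: [0, 2, 2, 3, 8, 8, 9]


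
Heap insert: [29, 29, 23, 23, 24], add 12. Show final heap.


Append 12: [29, 29, 23, 23, 24, 12]
Bubble up: no swaps needed
Result: [29, 29, 23, 23, 24, 12]


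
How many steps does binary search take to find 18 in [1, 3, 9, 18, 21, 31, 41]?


Search for 18:
[0,6] mid=3 arr[3]=18
Total: 1 comparisons


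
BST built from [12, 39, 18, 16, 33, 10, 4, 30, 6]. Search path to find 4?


BST root = 12
Search for 4: compare at each node
Path: [12, 10, 4]


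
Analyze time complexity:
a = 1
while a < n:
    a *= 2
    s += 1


Per nesting level: O(log n) = O(log n)
Complexity: O(log n)


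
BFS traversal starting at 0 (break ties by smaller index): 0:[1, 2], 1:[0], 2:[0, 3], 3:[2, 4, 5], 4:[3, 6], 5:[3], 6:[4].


BFS queue: start with [0]
Visit order: [0, 1, 2, 3, 4, 5, 6]


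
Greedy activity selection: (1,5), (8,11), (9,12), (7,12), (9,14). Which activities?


Greedy: pick earliest-ending, then skip overlaps.
Selected (2 activities): [(1, 5), (8, 11)]


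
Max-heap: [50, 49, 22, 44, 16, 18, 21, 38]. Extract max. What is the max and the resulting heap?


Max = 50
Replace root with last, heapify down
Resulting heap: [49, 44, 22, 38, 16, 18, 21]


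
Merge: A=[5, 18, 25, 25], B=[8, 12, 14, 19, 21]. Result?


Compare heads, take smaller each step.
Merged: [5, 8, 12, 14, 18, 19, 21, 25, 25]


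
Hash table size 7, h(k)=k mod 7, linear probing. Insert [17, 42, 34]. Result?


Insertions: 17->slot 3; 42->slot 0; 34->slot 6
Table: [42, None, None, 17, None, None, 34]


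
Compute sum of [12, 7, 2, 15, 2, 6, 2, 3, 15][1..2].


Prefix sums: [0, 12, 19, 21, 36, 38, 44, 46, 49, 64]
Sum[1..2] = prefix[3] - prefix[1] = 21 - 12 = 9
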